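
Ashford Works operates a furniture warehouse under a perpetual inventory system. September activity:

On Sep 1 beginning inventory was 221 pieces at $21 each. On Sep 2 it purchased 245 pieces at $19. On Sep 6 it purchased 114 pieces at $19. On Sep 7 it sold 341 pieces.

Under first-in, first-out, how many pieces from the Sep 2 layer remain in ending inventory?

125

Sep 7, 341 sold [FIFO — oldest first]: 221 @ $21 + 120 @ $19 = $6,921
Ending inventory: 125 @ $19 + 114 @ $19 = $4,541
Check: goods available $11,462 = COGS $6,921 + ending $4,541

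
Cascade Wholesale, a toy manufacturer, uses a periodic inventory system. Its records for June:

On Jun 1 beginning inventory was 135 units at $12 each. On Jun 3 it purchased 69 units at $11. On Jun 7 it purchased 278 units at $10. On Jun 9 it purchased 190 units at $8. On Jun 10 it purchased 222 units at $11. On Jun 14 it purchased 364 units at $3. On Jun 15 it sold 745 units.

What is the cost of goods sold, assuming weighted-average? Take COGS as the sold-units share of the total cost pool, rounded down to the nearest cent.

COGS = $6,048.23

Jun 15, sell 745: 745/1258 × $10,213.00 → $6,048.23
Ending inventory (cost pool remaining) = $4,164.77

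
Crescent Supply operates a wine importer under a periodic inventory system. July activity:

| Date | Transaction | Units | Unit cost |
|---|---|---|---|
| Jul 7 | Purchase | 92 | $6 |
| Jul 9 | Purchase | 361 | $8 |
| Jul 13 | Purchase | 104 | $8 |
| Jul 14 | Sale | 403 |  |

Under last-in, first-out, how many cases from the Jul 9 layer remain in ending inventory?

62

Jul 14, 403 sold [LIFO — newest first]: 104 @ $8 + 299 @ $8 = $3,224
Ending inventory: 92 @ $6 + 62 @ $8 = $1,048
Check: goods available $4,272 = COGS $3,224 + ending $1,048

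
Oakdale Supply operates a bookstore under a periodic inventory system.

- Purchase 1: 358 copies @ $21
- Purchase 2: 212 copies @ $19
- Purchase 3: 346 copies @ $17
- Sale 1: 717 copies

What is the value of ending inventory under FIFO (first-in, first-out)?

Sale 1 (717) [FIFO — oldest first]: 358 @ $21 + 212 @ $19 + 147 @ $17 = $14,045
Ending inventory: 199 @ $17 = $3,383
Check: goods available $17,428 = COGS $14,045 + ending $3,383

Ending inventory = $3,383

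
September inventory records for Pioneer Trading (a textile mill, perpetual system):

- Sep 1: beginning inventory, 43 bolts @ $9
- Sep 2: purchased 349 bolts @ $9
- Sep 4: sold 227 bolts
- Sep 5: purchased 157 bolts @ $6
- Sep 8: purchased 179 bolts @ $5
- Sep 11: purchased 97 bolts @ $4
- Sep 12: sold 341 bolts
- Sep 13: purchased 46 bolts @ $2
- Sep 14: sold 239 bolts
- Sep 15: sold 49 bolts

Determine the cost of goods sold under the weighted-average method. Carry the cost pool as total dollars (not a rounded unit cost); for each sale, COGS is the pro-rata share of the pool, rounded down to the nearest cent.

COGS = $5,761.51

After Sep 1: 43 on hand, pool $387.00 (≈ $9.0000 each)
After Sep 2: 392 on hand, pool $3,528.00 (≈ $9.0000 each)
Sep 4, sell 227: 227/392 × $3,528.00 → $2,043.00
After Sep 5: 322 on hand, pool $2,427.00 (≈ $7.5373 each)
After Sep 8: 501 on hand, pool $3,322.00 (≈ $6.6307 each)
After Sep 11: 598 on hand, pool $3,710.00 (≈ $6.2040 each)
Sep 12, sell 341: 341/598 × $3,710.00 → $2,115.56
After Sep 13: 303 on hand, pool $1,686.44 (≈ $5.5658 each)
Sep 14, sell 239: 239/303 × $1,686.44 → $1,330.22
Sep 15, sell 49: 49/64 × $356.22 → $272.73
Total COGS = $2,043.00 + $2,115.56 + $1,330.22 + $272.73 = $5,761.51
Ending inventory (cost pool remaining) = $83.49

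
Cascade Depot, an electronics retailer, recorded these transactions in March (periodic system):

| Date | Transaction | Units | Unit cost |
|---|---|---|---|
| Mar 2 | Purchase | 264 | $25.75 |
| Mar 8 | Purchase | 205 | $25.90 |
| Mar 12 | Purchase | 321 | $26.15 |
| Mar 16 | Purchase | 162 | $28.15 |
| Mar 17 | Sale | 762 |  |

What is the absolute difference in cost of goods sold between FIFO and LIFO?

FIFO COGS: 264 @ $25.75 + 205 @ $25.90 + 293 @ $26.15 = $19,769.45
LIFO COGS: 162 @ $28.15 + 321 @ $26.15 + 205 @ $25.90 + 74 @ $25.75 = $20,169.45
Difference = |$19,769.45 − $20,169.45| = $400.00

$400.00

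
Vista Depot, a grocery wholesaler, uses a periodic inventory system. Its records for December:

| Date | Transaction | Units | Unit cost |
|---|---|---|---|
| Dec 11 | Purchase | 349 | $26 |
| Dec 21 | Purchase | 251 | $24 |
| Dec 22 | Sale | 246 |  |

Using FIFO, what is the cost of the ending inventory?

Dec 22, 246 sold [FIFO — oldest first]: 246 @ $26 = $6,396
Ending inventory: 103 @ $26 + 251 @ $24 = $8,702

Ending inventory = $8,702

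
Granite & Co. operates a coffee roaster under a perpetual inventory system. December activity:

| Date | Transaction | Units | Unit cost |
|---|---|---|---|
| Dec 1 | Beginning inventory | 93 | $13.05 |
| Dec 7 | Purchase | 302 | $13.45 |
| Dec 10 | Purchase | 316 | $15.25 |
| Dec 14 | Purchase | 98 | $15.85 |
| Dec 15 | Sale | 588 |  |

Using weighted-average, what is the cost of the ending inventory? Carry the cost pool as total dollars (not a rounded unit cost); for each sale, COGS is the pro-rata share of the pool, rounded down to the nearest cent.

Ending inventory = $3,181.93

After Dec 1: 93 on hand, pool $1,213.65 (≈ $13.0500 each)
After Dec 7: 395 on hand, pool $5,275.55 (≈ $13.3558 each)
After Dec 10: 711 on hand, pool $10,094.55 (≈ $14.1977 each)
After Dec 14: 809 on hand, pool $11,647.85 (≈ $14.3978 each)
Dec 15, sell 588: 588/809 × $11,647.85 → $8,465.92
Ending inventory (cost pool remaining) = $3,181.93
Check: goods available $11,647.85 = COGS $8,465.92 + ending $3,181.93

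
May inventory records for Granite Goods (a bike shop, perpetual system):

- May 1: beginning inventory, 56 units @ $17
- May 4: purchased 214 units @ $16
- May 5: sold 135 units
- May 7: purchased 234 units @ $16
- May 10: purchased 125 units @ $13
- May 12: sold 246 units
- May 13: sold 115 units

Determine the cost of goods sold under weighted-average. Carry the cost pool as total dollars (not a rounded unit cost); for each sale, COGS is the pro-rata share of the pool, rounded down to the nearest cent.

After May 1: 56 on hand, pool $952.00 (≈ $17.0000 each)
After May 4: 270 on hand, pool $4,376.00 (≈ $16.2074 each)
May 5, sell 135: 135/270 × $4,376.00 → $2,188.00
After May 7: 369 on hand, pool $5,932.00 (≈ $16.0759 each)
After May 10: 494 on hand, pool $7,557.00 (≈ $15.2976 each)
May 12, sell 246: 246/494 × $7,557.00 → $3,763.20
May 13, sell 115: 115/248 × $3,793.80 → $1,759.22
Total COGS = $2,188.00 + $3,763.20 + $1,759.22 = $7,710.42
Ending inventory (cost pool remaining) = $2,034.58

COGS = $7,710.42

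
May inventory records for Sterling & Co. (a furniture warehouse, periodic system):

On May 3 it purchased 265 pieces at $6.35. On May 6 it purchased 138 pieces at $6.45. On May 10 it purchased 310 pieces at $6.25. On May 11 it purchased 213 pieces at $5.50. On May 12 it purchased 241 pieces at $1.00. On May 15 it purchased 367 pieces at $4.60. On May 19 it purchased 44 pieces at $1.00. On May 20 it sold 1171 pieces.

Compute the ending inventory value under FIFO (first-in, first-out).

Ending inventory = $1,713.80

May 20, 1171 sold [FIFO — oldest first]: 265 @ $6.35 + 138 @ $6.45 + 310 @ $6.25 + 213 @ $5.50 + 241 @ $1.00 + 4 @ $4.60 = $5,941.25
Ending inventory: 363 @ $4.60 + 44 @ $1.00 = $1,713.80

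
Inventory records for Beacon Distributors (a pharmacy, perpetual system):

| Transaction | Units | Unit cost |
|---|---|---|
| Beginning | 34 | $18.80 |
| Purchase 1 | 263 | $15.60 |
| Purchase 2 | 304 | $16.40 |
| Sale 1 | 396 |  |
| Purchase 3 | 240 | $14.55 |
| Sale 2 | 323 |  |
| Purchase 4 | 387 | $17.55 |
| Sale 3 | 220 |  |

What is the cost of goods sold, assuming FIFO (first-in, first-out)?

Sale 1 (396) [FIFO — oldest first]: 34 @ $18.80 + 263 @ $15.60 + 99 @ $16.40 = $6,365.60
Sale 2 (323) [FIFO — oldest first]: 205 @ $16.40 + 118 @ $14.55 = $5,078.90
Sale 3 (220) [FIFO — oldest first]: 122 @ $14.55 + 98 @ $17.55 = $3,495.00
Total COGS = $6,365.60 + $5,078.90 + $3,495.00 = $14,939.50
Ending inventory: 289 @ $17.55 = $5,071.95
Check: goods available $20,011.45 = COGS $14,939.50 + ending $5,071.95

COGS = $14,939.50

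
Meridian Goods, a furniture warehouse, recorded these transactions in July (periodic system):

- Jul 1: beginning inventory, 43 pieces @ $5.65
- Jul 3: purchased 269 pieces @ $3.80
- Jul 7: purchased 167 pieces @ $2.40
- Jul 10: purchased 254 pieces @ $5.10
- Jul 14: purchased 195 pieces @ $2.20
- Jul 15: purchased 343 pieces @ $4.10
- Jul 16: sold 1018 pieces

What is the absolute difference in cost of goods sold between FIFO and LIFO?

FIFO COGS: 43 @ $5.65 + 269 @ $3.80 + 167 @ $2.40 + 254 @ $5.10 + 195 @ $2.20 + 90 @ $4.10 = $3,759.35
LIFO COGS: 343 @ $4.10 + 195 @ $2.20 + 254 @ $5.10 + 167 @ $2.40 + 59 @ $3.80 = $3,755.70
Difference = |$3,759.35 − $3,755.70| = $3.65

$3.65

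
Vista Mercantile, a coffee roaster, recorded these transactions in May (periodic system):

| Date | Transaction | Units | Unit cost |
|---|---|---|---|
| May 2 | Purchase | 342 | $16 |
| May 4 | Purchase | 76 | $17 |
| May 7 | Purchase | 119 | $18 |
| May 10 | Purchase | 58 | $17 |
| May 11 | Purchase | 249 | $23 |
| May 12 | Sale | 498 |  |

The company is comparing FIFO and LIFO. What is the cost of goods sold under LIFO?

FIFO COGS: 342 @ $16 + 76 @ $17 + 80 @ $18 = $8,204
LIFO COGS: 249 @ $23 + 58 @ $17 + 119 @ $18 + 72 @ $17 = $10,079

COGS = $10,079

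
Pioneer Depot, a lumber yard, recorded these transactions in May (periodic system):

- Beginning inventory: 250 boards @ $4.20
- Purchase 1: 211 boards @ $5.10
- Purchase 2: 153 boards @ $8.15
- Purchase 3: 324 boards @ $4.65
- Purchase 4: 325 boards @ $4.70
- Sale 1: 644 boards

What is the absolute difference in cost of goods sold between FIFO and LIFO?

FIFO COGS: 250 @ $4.20 + 211 @ $5.10 + 153 @ $8.15 + 30 @ $4.65 = $3,512.55
LIFO COGS: 325 @ $4.70 + 319 @ $4.65 = $3,010.85
Difference = |$3,512.55 − $3,010.85| = $501.70

$501.70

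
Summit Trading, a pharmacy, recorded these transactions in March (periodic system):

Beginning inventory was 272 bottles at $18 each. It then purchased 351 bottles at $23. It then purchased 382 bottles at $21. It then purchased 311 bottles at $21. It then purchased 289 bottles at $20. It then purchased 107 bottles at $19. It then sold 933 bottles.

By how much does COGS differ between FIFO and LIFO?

$389

FIFO COGS: 272 @ $18 + 351 @ $23 + 310 @ $21 = $19,479
LIFO COGS: 107 @ $19 + 289 @ $20 + 311 @ $21 + 226 @ $21 = $19,090
Difference = |$19,479 − $19,090| = $389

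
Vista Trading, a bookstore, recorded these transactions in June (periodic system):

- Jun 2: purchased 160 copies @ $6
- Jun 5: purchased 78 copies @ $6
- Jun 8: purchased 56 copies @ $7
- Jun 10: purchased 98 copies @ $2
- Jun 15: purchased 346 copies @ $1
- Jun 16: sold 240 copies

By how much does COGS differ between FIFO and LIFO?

FIFO COGS: 160 @ $6 + 78 @ $6 + 2 @ $7 = $1,442
LIFO COGS: 240 @ $1 = $240
Difference = |$1,442 − $240| = $1,202

$1,202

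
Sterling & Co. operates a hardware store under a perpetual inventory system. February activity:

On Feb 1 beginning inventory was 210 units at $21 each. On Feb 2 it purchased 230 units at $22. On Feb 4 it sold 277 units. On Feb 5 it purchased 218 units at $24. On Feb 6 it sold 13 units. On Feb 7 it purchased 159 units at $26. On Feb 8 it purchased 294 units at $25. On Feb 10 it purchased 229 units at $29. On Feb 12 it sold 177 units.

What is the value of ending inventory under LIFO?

Feb 4, 277 sold [LIFO — newest first]: 230 @ $22 + 47 @ $21 = $6,047
Feb 6, 13 sold [LIFO — newest first]: 13 @ $24 = $312
Feb 12, 177 sold [LIFO — newest first]: 177 @ $29 = $5,133
Total COGS = $6,047 + $312 + $5,133 = $11,492
Ending inventory: 163 @ $21 + 205 @ $24 + 159 @ $26 + 294 @ $25 + 52 @ $29 = $21,335
Check: goods available $32,827 = COGS $11,492 + ending $21,335

Ending inventory = $21,335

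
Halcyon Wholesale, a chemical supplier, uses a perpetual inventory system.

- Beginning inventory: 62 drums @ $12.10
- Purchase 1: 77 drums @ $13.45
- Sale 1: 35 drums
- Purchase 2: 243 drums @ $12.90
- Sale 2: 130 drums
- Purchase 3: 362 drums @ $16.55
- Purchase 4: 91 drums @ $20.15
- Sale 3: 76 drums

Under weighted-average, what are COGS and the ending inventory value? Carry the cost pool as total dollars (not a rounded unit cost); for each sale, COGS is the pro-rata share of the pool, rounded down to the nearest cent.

After Beginning: 62 on hand, pool $750.20 (≈ $12.1000 each)
After Purchase 1: 139 on hand, pool $1,785.85 (≈ $12.8478 each)
Sale 1, sell 35: 35/139 × $1,785.85 → $449.67
After Purchase 2: 347 on hand, pool $4,470.88 (≈ $12.8844 each)
Sale 2, sell 130: 130/347 × $4,470.88 → $1,674.96
After Purchase 3: 579 on hand, pool $8,787.02 (≈ $15.1762 each)
After Purchase 4: 670 on hand, pool $10,620.67 (≈ $15.8517 each)
Sale 3, sell 76: 76/670 × $10,620.67 → $1,204.73
Total COGS = $449.67 + $1,674.96 + $1,204.73 = $3,329.36
Ending inventory (cost pool remaining) = $9,415.94
Check: goods available $12,745.30 = COGS $3,329.36 + ending $9,415.94

COGS = $3,329.36; ending inventory = $9,415.94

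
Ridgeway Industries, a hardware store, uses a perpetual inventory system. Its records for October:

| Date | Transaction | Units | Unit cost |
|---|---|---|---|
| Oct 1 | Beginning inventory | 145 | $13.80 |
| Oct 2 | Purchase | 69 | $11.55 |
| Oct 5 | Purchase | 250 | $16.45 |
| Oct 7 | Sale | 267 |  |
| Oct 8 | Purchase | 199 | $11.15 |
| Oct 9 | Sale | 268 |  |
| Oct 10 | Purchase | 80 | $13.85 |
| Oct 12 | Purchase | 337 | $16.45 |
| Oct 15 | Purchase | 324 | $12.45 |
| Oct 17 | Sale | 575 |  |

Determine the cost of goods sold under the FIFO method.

COGS = $16,154.45

Oct 7, 267 sold [FIFO — oldest first]: 145 @ $13.80 + 69 @ $11.55 + 53 @ $16.45 = $3,669.80
Oct 9, 268 sold [FIFO — oldest first]: 197 @ $16.45 + 71 @ $11.15 = $4,032.30
Oct 17, 575 sold [FIFO — oldest first]: 128 @ $11.15 + 80 @ $13.85 + 337 @ $16.45 + 30 @ $12.45 = $8,452.35
Total COGS = $3,669.80 + $4,032.30 + $8,452.35 = $16,154.45
Ending inventory: 294 @ $12.45 = $3,660.30
Check: goods available $19,814.75 = COGS $16,154.45 + ending $3,660.30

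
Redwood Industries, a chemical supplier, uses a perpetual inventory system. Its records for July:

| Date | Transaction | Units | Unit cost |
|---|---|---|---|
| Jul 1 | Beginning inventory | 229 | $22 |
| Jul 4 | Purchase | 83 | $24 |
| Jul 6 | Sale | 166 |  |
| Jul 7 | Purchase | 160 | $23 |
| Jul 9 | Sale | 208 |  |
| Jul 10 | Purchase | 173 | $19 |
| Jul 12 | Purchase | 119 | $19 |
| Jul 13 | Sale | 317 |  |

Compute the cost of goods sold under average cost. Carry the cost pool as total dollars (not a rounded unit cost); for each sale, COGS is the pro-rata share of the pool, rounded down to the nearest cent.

After Jul 1: 229 on hand, pool $5,038.00 (≈ $22.0000 each)
After Jul 4: 312 on hand, pool $7,030.00 (≈ $22.5321 each)
Jul 6, sell 166: 166/312 × $7,030.00 → $3,740.32
After Jul 7: 306 on hand, pool $6,969.68 (≈ $22.7767 each)
Jul 9, sell 208: 208/306 × $6,969.68 → $4,737.56
After Jul 10: 271 on hand, pool $5,519.12 (≈ $20.3658 each)
After Jul 12: 390 on hand, pool $7,780.12 (≈ $19.9490 each)
Jul 13, sell 317: 317/390 × $7,780.12 → $6,323.84
Total COGS = $3,740.32 + $4,737.56 + $6,323.84 = $14,801.72
Ending inventory (cost pool remaining) = $1,456.28
Check: goods available $16,258.00 = COGS $14,801.72 + ending $1,456.28

COGS = $14,801.72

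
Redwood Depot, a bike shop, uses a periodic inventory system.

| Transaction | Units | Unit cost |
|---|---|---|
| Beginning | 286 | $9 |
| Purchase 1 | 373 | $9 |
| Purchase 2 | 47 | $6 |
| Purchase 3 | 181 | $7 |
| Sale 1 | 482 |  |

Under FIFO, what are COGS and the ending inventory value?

Sale 1 (482) [FIFO — oldest first]: 286 @ $9 + 196 @ $9 = $4,338
Ending inventory: 177 @ $9 + 47 @ $6 + 181 @ $7 = $3,142
Check: goods available $7,480 = COGS $4,338 + ending $3,142

COGS = $4,338; ending inventory = $3,142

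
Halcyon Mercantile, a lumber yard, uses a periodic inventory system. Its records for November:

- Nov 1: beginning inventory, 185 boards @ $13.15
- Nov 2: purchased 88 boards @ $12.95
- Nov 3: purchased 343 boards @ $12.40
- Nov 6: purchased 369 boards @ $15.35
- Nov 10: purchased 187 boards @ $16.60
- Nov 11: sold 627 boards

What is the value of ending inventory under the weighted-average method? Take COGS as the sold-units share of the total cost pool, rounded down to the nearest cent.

Ending inventory = $7,716.45

Nov 11, sell 627: 627/1172 × $16,593.90 → $8,877.45
Ending inventory (cost pool remaining) = $7,716.45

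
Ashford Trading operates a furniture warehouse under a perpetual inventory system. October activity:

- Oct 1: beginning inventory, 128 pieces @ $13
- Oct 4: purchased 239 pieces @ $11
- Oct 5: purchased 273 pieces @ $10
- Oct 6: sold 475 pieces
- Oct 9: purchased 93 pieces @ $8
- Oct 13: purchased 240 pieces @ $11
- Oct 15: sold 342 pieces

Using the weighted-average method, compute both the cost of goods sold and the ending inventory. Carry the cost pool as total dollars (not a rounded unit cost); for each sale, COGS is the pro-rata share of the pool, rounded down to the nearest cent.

COGS = $8,779.76; ending inventory = $1,627.24

After Oct 1: 128 on hand, pool $1,664.00 (≈ $13.0000 each)
After Oct 4: 367 on hand, pool $4,293.00 (≈ $11.6975 each)
After Oct 5: 640 on hand, pool $7,023.00 (≈ $10.9734 each)
Oct 6, sell 475: 475/640 × $7,023.00 → $5,212.38
After Oct 9: 258 on hand, pool $2,554.62 (≈ $9.9016 each)
After Oct 13: 498 on hand, pool $5,194.62 (≈ $10.4310 each)
Oct 15, sell 342: 342/498 × $5,194.62 → $3,567.38
Total COGS = $5,212.38 + $3,567.38 = $8,779.76
Ending inventory (cost pool remaining) = $1,627.24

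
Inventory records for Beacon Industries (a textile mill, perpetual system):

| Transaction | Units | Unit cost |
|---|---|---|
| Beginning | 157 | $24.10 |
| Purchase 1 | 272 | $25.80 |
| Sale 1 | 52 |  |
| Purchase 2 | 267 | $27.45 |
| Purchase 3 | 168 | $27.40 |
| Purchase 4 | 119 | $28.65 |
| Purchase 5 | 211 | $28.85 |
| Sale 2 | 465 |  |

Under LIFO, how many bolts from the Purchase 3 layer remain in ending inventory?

33

Sale 1 (52) [LIFO — newest first]: 52 @ $25.80 = $1,341.60
Sale 2 (465) [LIFO — newest first]: 211 @ $28.85 + 119 @ $28.65 + 135 @ $27.40 = $13,195.70
Total COGS = $1,341.60 + $13,195.70 = $14,537.30
Ending inventory: 157 @ $24.10 + 220 @ $25.80 + 267 @ $27.45 + 33 @ $27.40 = $17,693.05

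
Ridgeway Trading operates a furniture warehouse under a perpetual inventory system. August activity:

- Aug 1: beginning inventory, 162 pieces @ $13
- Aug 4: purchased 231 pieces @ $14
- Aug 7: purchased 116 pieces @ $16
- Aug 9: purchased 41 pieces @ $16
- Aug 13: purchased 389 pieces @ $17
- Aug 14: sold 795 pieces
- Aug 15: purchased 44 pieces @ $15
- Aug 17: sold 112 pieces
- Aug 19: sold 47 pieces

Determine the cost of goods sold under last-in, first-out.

Aug 14, 795 sold [LIFO — newest first]: 389 @ $17 + 41 @ $16 + 116 @ $16 + 231 @ $14 + 18 @ $13 = $12,593
Aug 17, 112 sold [LIFO — newest first]: 44 @ $15 + 68 @ $13 = $1,544
Aug 19, 47 sold [LIFO — newest first]: 47 @ $13 = $611
Total COGS = $12,593 + $1,544 + $611 = $14,748
Ending inventory: 29 @ $13 = $377

COGS = $14,748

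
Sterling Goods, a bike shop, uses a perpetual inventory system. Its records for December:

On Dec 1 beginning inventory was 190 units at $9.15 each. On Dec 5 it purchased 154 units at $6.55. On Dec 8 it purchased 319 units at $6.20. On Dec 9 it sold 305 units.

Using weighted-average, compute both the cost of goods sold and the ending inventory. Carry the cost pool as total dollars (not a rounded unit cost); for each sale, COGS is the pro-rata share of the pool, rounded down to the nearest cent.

After Dec 1: 190 on hand, pool $1,738.50 (≈ $9.1500 each)
After Dec 5: 344 on hand, pool $2,747.20 (≈ $7.9860 each)
After Dec 8: 663 on hand, pool $4,725.00 (≈ $7.1267 each)
Dec 9, sell 305: 305/663 × $4,725.00 → $2,173.64
Ending inventory (cost pool remaining) = $2,551.36
Check: goods available $4,725.00 = COGS $2,173.64 + ending $2,551.36

COGS = $2,173.64; ending inventory = $2,551.36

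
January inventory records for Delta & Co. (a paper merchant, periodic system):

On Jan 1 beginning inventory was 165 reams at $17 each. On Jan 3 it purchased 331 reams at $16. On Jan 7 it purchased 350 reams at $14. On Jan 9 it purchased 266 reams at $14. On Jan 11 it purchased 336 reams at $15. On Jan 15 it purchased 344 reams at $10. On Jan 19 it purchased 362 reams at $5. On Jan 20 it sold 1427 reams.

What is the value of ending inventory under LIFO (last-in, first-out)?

Ending inventory = $11,335

Jan 20, 1427 sold [LIFO — newest first]: 362 @ $5 + 344 @ $10 + 336 @ $15 + 266 @ $14 + 119 @ $14 = $15,680
Ending inventory: 165 @ $17 + 331 @ $16 + 231 @ $14 = $11,335
Check: goods available $27,015 = COGS $15,680 + ending $11,335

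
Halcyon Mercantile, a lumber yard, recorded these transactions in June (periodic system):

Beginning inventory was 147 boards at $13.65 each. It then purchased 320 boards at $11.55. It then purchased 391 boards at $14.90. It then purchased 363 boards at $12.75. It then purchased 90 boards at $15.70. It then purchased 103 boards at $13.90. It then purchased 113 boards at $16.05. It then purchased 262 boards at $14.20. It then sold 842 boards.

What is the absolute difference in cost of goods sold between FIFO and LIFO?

FIFO COGS: 147 @ $13.65 + 320 @ $11.55 + 375 @ $14.90 = $11,290.05
LIFO COGS: 262 @ $14.20 + 113 @ $16.05 + 103 @ $13.90 + 90 @ $15.70 + 274 @ $12.75 = $11,872.25
Difference = |$11,290.05 − $11,872.25| = $582.20

$582.20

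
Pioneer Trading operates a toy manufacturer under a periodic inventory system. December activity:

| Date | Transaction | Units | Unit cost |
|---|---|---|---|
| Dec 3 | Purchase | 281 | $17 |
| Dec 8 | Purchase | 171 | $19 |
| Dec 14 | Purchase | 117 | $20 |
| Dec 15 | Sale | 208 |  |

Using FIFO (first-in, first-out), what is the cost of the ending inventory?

Ending inventory = $6,830

Dec 15, 208 sold [FIFO — oldest first]: 208 @ $17 = $3,536
Ending inventory: 73 @ $17 + 171 @ $19 + 117 @ $20 = $6,830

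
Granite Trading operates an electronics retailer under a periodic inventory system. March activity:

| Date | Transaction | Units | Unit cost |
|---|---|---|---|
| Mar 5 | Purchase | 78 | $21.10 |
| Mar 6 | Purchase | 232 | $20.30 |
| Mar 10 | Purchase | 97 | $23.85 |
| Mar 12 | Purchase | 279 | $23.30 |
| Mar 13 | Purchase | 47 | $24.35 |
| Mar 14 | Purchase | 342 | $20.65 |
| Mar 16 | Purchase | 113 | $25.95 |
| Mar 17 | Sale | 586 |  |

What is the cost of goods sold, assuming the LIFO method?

COGS = $13,096.30

Mar 17, 586 sold [LIFO — newest first]: 113 @ $25.95 + 342 @ $20.65 + 47 @ $24.35 + 84 @ $23.30 = $13,096.30
Ending inventory: 78 @ $21.10 + 232 @ $20.30 + 97 @ $23.85 + 195 @ $23.30 = $13,212.35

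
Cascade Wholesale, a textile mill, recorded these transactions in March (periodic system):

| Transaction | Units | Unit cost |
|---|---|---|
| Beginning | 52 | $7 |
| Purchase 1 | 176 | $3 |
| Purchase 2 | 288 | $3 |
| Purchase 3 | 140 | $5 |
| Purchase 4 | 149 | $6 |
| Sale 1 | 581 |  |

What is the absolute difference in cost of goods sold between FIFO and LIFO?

$389

FIFO COGS: 52 @ $7 + 176 @ $3 + 288 @ $3 + 65 @ $5 = $2,081
LIFO COGS: 149 @ $6 + 140 @ $5 + 288 @ $3 + 4 @ $3 = $2,470
Difference = |$2,081 − $2,470| = $389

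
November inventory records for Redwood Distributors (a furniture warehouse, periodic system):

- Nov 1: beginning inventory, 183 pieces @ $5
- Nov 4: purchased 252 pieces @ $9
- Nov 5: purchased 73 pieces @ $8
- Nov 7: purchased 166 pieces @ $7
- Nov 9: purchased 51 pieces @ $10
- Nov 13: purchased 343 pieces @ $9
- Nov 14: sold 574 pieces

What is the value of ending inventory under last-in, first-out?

Ending inventory = $3,655

Nov 14, 574 sold [LIFO — newest first]: 343 @ $9 + 51 @ $10 + 166 @ $7 + 14 @ $8 = $4,871
Ending inventory: 183 @ $5 + 252 @ $9 + 59 @ $8 = $3,655
Check: goods available $8,526 = COGS $4,871 + ending $3,655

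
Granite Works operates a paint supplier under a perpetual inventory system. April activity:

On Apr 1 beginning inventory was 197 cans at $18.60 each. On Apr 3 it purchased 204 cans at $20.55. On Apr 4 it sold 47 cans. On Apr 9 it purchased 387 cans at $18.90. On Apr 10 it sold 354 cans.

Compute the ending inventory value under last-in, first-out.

Apr 4, 47 sold [LIFO — newest first]: 47 @ $20.55 = $965.85
Apr 10, 354 sold [LIFO — newest first]: 354 @ $18.90 = $6,690.60
Total COGS = $965.85 + $6,690.60 = $7,656.45
Ending inventory: 197 @ $18.60 + 157 @ $20.55 + 33 @ $18.90 = $7,514.25

Ending inventory = $7,514.25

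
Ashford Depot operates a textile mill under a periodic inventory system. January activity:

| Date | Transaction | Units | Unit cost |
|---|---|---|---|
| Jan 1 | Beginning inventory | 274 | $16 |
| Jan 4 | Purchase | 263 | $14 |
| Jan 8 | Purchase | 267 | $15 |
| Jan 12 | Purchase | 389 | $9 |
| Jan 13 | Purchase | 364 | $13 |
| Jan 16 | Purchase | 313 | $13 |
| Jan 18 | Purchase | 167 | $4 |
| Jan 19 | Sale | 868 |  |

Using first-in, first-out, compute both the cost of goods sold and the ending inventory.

Jan 19, 868 sold [FIFO — oldest first]: 274 @ $16 + 263 @ $14 + 267 @ $15 + 64 @ $9 = $12,647
Ending inventory: 325 @ $9 + 364 @ $13 + 313 @ $13 + 167 @ $4 = $12,394

COGS = $12,647; ending inventory = $12,394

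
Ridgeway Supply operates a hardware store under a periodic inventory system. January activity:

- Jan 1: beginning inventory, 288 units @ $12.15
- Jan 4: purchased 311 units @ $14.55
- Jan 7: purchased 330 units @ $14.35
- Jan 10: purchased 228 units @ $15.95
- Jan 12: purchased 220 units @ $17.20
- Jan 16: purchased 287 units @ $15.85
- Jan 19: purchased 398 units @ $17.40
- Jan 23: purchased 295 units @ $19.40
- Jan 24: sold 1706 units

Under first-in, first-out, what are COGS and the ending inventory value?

Jan 24, 1706 sold [FIFO — oldest first]: 288 @ $12.15 + 311 @ $14.55 + 330 @ $14.35 + 228 @ $15.95 + 220 @ $17.20 + 287 @ $15.85 + 42 @ $17.40 = $25,460.10
Ending inventory: 356 @ $17.40 + 295 @ $19.40 = $11,917.40
Check: goods available $37,377.50 = COGS $25,460.10 + ending $11,917.40

COGS = $25,460.10; ending inventory = $11,917.40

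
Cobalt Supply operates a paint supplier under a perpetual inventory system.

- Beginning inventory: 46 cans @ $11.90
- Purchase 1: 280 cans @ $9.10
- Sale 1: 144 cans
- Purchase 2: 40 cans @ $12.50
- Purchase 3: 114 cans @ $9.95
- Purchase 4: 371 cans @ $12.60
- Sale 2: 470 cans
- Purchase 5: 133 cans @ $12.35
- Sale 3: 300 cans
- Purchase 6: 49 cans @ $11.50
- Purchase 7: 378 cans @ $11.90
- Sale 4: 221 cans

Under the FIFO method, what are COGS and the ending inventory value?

Sale 1 (144) [FIFO — oldest first]: 46 @ $11.90 + 98 @ $9.10 = $1,439.20
Sale 2 (470) [FIFO — oldest first]: 182 @ $9.10 + 40 @ $12.50 + 114 @ $9.95 + 134 @ $12.60 = $4,978.90
Sale 3 (300) [FIFO — oldest first]: 237 @ $12.60 + 63 @ $12.35 = $3,764.25
Sale 4 (221) [FIFO — oldest first]: 70 @ $12.35 + 49 @ $11.50 + 102 @ $11.90 = $2,641.80
Total COGS = $1,439.20 + $4,978.90 + $3,764.25 + $2,641.80 = $12,824.15
Ending inventory: 276 @ $11.90 = $3,284.40
Check: goods available $16,108.55 = COGS $12,824.15 + ending $3,284.40

COGS = $12,824.15; ending inventory = $3,284.40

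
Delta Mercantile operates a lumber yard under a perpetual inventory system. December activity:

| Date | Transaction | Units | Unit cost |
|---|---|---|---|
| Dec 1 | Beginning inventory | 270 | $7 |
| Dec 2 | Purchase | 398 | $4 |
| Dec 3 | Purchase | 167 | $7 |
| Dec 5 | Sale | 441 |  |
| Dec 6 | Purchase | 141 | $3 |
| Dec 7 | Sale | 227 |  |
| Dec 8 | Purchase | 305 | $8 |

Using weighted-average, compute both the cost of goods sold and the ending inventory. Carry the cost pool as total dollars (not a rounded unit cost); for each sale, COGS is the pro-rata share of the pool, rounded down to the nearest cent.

After Dec 1: 270 on hand, pool $1,890.00 (≈ $7.0000 each)
After Dec 2: 668 on hand, pool $3,482.00 (≈ $5.2126 each)
After Dec 3: 835 on hand, pool $4,651.00 (≈ $5.5701 each)
Dec 5, sell 441: 441/835 × $4,651.00 → $2,456.39
After Dec 6: 535 on hand, pool $2,617.61 (≈ $4.8927 each)
Dec 7, sell 227: 227/535 × $2,617.61 → $1,110.64
After Dec 8: 613 on hand, pool $3,946.97 (≈ $6.4388 each)
Total COGS = $2,456.39 + $1,110.64 = $3,567.03
Ending inventory (cost pool remaining) = $3,946.97
Check: goods available $7,514.00 = COGS $3,567.03 + ending $3,946.97

COGS = $3,567.03; ending inventory = $3,946.97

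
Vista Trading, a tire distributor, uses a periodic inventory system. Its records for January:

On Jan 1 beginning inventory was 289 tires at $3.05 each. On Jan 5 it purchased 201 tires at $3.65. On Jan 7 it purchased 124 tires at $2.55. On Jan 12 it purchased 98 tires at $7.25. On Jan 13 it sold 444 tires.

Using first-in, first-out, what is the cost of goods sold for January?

COGS = $1,447.20

Jan 13, 444 sold [FIFO — oldest first]: 289 @ $3.05 + 155 @ $3.65 = $1,447.20
Ending inventory: 46 @ $3.65 + 124 @ $2.55 + 98 @ $7.25 = $1,194.60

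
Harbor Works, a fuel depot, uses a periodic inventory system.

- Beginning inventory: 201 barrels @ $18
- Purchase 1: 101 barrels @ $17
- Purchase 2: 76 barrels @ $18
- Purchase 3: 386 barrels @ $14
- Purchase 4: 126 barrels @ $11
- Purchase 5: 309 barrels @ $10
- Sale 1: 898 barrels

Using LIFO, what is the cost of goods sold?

COGS = $11,265

Sale 1 (898) [LIFO — newest first]: 309 @ $10 + 126 @ $11 + 386 @ $14 + 76 @ $18 + 1 @ $17 = $11,265
Ending inventory: 201 @ $18 + 100 @ $17 = $5,318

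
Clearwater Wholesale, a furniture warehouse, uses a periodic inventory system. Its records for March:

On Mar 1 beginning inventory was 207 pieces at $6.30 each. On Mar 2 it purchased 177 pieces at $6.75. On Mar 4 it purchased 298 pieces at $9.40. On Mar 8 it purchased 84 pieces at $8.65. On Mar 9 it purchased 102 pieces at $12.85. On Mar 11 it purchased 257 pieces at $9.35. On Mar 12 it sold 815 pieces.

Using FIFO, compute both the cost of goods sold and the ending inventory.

Mar 12, 815 sold [FIFO — oldest first]: 207 @ $6.30 + 177 @ $6.75 + 298 @ $9.40 + 84 @ $8.65 + 49 @ $12.85 = $6,656.30
Ending inventory: 53 @ $12.85 + 257 @ $9.35 = $3,084.00
Check: goods available $9,740.30 = COGS $6,656.30 + ending $3,084.00

COGS = $6,656.30; ending inventory = $3,084.00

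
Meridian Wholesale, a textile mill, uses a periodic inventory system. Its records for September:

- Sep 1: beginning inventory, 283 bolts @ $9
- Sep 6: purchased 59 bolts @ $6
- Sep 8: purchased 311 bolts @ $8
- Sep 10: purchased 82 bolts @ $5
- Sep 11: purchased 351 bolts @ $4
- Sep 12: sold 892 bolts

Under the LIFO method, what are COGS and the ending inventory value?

COGS = $5,457; ending inventory = $1,746

Sep 12, 892 sold [LIFO — newest first]: 351 @ $4 + 82 @ $5 + 311 @ $8 + 59 @ $6 + 89 @ $9 = $5,457
Ending inventory: 194 @ $9 = $1,746
Check: goods available $7,203 = COGS $5,457 + ending $1,746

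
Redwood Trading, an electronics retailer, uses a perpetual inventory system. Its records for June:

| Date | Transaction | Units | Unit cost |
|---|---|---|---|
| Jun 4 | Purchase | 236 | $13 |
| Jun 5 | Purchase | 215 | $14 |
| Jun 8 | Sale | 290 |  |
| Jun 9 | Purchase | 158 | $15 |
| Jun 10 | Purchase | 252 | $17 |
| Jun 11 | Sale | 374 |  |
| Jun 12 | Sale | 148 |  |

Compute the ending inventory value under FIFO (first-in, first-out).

Jun 8, 290 sold [FIFO — oldest first]: 236 @ $13 + 54 @ $14 = $3,824
Jun 11, 374 sold [FIFO — oldest first]: 161 @ $14 + 158 @ $15 + 55 @ $17 = $5,559
Jun 12, 148 sold [FIFO — oldest first]: 148 @ $17 = $2,516
Total COGS = $3,824 + $5,559 + $2,516 = $11,899
Ending inventory: 49 @ $17 = $833
Check: goods available $12,732 = COGS $11,899 + ending $833

Ending inventory = $833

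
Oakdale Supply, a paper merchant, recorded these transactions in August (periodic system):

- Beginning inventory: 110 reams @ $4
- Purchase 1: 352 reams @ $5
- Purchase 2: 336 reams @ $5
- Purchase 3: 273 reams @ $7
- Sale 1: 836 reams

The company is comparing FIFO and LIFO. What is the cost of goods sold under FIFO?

FIFO COGS: 110 @ $4 + 352 @ $5 + 336 @ $5 + 38 @ $7 = $4,146
LIFO COGS: 273 @ $7 + 336 @ $5 + 227 @ $5 = $4,726

COGS = $4,146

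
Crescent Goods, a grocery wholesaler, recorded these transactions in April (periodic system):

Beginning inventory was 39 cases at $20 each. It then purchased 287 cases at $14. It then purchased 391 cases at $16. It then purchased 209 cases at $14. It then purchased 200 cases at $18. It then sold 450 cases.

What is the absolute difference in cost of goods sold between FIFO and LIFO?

$400

FIFO COGS: 39 @ $20 + 287 @ $14 + 124 @ $16 = $6,782
LIFO COGS: 200 @ $18 + 209 @ $14 + 41 @ $16 = $7,182
Difference = |$6,782 − $7,182| = $400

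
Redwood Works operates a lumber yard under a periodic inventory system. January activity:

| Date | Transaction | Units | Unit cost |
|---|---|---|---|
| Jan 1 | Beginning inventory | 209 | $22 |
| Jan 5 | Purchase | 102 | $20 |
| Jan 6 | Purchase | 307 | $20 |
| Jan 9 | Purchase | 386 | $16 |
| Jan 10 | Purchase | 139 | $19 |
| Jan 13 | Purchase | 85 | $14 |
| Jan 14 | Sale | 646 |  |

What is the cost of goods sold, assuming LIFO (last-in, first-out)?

Jan 14, 646 sold [LIFO — newest first]: 85 @ $14 + 139 @ $19 + 386 @ $16 + 36 @ $20 = $10,727
Ending inventory: 209 @ $22 + 102 @ $20 + 271 @ $20 = $12,058
Check: goods available $22,785 = COGS $10,727 + ending $12,058

COGS = $10,727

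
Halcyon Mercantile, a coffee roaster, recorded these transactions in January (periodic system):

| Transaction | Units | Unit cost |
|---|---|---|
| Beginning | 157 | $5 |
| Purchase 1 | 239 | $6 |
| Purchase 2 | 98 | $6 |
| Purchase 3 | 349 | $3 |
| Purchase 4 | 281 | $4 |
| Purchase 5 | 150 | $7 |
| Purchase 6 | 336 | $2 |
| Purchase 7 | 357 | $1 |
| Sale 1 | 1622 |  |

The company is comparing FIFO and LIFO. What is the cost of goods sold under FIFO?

COGS = $6,712

FIFO COGS: 157 @ $5 + 239 @ $6 + 98 @ $6 + 349 @ $3 + 281 @ $4 + 150 @ $7 + 336 @ $2 + 12 @ $1 = $6,712
LIFO COGS: 357 @ $1 + 336 @ $2 + 150 @ $7 + 281 @ $4 + 349 @ $3 + 98 @ $6 + 51 @ $6 = $5,144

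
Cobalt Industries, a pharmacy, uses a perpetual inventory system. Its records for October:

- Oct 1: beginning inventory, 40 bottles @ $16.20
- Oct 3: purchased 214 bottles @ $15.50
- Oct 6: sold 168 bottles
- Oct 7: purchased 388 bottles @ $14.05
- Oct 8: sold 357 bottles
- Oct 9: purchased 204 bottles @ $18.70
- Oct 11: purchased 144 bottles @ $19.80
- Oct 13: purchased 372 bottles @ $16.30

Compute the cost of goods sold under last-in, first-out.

COGS = $7,619.85

Oct 6, 168 sold [LIFO — newest first]: 168 @ $15.50 = $2,604.00
Oct 8, 357 sold [LIFO — newest first]: 357 @ $14.05 = $5,015.85
Total COGS = $2,604.00 + $5,015.85 = $7,619.85
Ending inventory: 40 @ $16.20 + 46 @ $15.50 + 31 @ $14.05 + 204 @ $18.70 + 144 @ $19.80 + 372 @ $16.30 = $14,526.15
Check: goods available $22,146.00 = COGS $7,619.85 + ending $14,526.15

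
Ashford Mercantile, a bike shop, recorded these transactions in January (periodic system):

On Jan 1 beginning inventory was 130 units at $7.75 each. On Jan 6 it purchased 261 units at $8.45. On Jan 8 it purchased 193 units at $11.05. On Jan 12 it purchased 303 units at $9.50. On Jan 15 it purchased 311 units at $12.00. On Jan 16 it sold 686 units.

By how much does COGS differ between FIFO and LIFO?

$1,091.50

FIFO COGS: 130 @ $7.75 + 261 @ $8.45 + 193 @ $11.05 + 102 @ $9.50 = $6,314.60
LIFO COGS: 311 @ $12.00 + 303 @ $9.50 + 72 @ $11.05 = $7,406.10
Difference = |$6,314.60 − $7,406.10| = $1,091.50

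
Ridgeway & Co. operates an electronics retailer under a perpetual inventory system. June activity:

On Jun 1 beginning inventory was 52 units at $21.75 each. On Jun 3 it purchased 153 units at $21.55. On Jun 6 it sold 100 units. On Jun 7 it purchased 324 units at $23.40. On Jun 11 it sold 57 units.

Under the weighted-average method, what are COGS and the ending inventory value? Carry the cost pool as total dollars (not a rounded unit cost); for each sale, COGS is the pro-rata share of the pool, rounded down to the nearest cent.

After Jun 1: 52 on hand, pool $1,131.00 (≈ $21.7500 each)
After Jun 3: 205 on hand, pool $4,428.15 (≈ $21.6007 each)
Jun 6, sell 100: 100/205 × $4,428.15 → $2,160.07
After Jun 7: 429 on hand, pool $9,849.68 (≈ $22.9596 each)
Jun 11, sell 57: 57/429 × $9,849.68 → $1,308.69
Total COGS = $2,160.07 + $1,308.69 = $3,468.76
Ending inventory (cost pool remaining) = $8,540.99

COGS = $3,468.76; ending inventory = $8,540.99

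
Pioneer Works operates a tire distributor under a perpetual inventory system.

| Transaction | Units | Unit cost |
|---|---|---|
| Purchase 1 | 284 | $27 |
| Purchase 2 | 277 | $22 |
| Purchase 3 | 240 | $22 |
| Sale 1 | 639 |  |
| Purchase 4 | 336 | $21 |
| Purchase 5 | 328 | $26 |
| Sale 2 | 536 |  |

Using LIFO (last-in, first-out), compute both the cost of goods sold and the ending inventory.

COGS = $27,564; ending inventory = $7,062

Sale 1 (639) [LIFO — newest first]: 240 @ $22 + 277 @ $22 + 122 @ $27 = $14,668
Sale 2 (536) [LIFO — newest first]: 328 @ $26 + 208 @ $21 = $12,896
Total COGS = $14,668 + $12,896 = $27,564
Ending inventory: 162 @ $27 + 128 @ $21 = $7,062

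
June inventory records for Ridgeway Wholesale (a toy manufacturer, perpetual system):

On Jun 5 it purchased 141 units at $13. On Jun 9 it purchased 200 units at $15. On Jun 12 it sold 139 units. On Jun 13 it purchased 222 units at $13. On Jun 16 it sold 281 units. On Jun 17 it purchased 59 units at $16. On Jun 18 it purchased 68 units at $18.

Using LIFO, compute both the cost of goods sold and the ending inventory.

COGS = $5,856; ending inventory = $4,031

Jun 12, 139 sold [LIFO — newest first]: 139 @ $15 = $2,085
Jun 16, 281 sold [LIFO — newest first]: 222 @ $13 + 59 @ $15 = $3,771
Total COGS = $2,085 + $3,771 = $5,856
Ending inventory: 141 @ $13 + 2 @ $15 + 59 @ $16 + 68 @ $18 = $4,031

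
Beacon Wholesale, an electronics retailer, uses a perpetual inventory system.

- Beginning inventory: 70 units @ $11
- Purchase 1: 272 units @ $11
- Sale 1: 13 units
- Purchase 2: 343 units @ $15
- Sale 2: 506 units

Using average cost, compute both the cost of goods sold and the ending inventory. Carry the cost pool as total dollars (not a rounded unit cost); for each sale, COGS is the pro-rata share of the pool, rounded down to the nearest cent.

After Beginning: 70 on hand, pool $770.00 (≈ $11.0000 each)
After Purchase 1: 342 on hand, pool $3,762.00 (≈ $11.0000 each)
Sale 1, sell 13: 13/342 × $3,762.00 → $143.00
After Purchase 2: 672 on hand, pool $8,764.00 (≈ $13.0417 each)
Sale 2, sell 506: 506/672 × $8,764.00 → $6,599.08
Total COGS = $143.00 + $6,599.08 = $6,742.08
Ending inventory (cost pool remaining) = $2,164.92
Check: goods available $8,907.00 = COGS $6,742.08 + ending $2,164.92

COGS = $6,742.08; ending inventory = $2,164.92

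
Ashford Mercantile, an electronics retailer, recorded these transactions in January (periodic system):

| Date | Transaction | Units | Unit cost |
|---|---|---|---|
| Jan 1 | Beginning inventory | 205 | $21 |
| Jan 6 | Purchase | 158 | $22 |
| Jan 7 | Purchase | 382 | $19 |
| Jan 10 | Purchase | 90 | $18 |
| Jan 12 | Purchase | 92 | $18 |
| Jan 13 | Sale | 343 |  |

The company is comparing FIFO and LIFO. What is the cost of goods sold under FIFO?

FIFO COGS: 205 @ $21 + 138 @ $22 = $7,341
LIFO COGS: 92 @ $18 + 90 @ $18 + 161 @ $19 = $6,335

COGS = $7,341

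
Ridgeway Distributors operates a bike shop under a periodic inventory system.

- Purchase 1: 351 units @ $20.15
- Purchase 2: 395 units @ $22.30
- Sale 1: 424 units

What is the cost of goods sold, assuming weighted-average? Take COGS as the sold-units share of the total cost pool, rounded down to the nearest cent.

Sale 1, sell 424: 424/746 × $15,881.15 → $9,026.28
Ending inventory (cost pool remaining) = $6,854.87
Check: goods available $15,881.15 = COGS $9,026.28 + ending $6,854.87

COGS = $9,026.28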